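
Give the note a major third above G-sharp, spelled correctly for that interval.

B#

A third above G lands on the letter B.
A major third spans 4 semitones, so G# moves to pitch class 0. On the letter B that is B#.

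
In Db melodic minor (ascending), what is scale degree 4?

The Db melodic minor (ascending) scale runs Db Eb Fb Gb Ab Bb C.
Degree 4 is Gb.

Gb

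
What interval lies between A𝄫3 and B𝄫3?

major second

Counting letters A–B gives a second.
Abb→Bbb = 2 semitones, exactly the major second.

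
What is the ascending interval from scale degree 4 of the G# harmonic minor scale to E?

Scale degree 4 of G# harmonic minor is C#.
C# up to E: letters C→E make it a third; 3 semitones makes it minor.

minor third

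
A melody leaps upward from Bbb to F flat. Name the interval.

perfect fifth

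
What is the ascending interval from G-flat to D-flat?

perfect fifth

The letter names run G→D, a span of 4 letter steps, so the interval is some kind of fifth.
Gb to Db is 7 semitones. A perfect fifth is 7, so 7 makes it perfect.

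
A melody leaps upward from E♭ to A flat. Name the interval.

The letter names run E→A, a span of 3 letter steps, so the interval is some kind of fourth.
Eb to Ab is 5 semitones. A perfect fourth is 5, so 5 makes it perfect.

perfect fourth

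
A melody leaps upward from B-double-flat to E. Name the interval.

Counting letters B–C–D–E gives a fourth.
Bbb→E = 7 semitones, 2 wider than the perfect fourth (5), so doubly augmented.

doubly augmented fourth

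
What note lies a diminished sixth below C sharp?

E##

A sixth below C lands on the letter E.
A diminished sixth spans 7 semitones, so C# moves to pitch class 6. On the letter E that is E##.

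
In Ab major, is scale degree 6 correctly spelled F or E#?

F

Each scale degree takes a distinct letter name. Degree 6 of a scale on A must use the letter F.
F and E# are enharmonically the same pitch, but only F uses the letter F, so it is the correct spelling here.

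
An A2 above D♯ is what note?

E##

A second above D lands on the letter E.
An augmented second spans 3 semitones, so D# moves to pitch class 6. On the letter E that is E##.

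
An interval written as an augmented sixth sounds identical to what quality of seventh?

minor

An augmented sixth spans 10 semitones.
A seventh spanning 10 semitones is minor (the major seventh is 11).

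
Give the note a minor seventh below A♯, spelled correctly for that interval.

B#

A seventh below A lands on the letter B.
A minor seventh spans 10 semitones, so A# moves to pitch class 0. On the letter B that is B#.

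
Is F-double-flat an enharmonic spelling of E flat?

Yes

Fbb = pitch class 3 and Eb = pitch class 3 — the same pitch class, so they are enharmonic equivalents.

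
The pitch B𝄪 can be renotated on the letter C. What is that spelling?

Plain C sits 1 semitone below B##, so on the letter C the same pitch needs a sharp: C#.

C#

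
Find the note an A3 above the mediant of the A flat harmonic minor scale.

The mediant of Ab harmonic minor is Cb.
An augmented third (5 semitones) above Cb lands on the letter E, giving E.

E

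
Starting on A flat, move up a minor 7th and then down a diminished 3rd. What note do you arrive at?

E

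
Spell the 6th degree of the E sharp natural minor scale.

C#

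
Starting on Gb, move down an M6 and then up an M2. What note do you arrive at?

A major sixth down from Gb is Bbb (letter B, 9 semitones down).
A major second up from Bbb is Cb (letter C, 2 semitones up).

Cb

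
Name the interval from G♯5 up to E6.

Counting letters G–A–B–C–D–E gives a sixth.
G#→E = 8 semitones, 1 narrower than the major sixth (9), so minor.

minor sixth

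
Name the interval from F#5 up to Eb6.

diminished seventh

Counting letters F–G–A–B–C–D–E gives a seventh.
F#→Eb = 9 semitones, 2 narrower than the major seventh (11), so diminished.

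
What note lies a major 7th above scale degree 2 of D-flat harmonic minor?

Scale degree 2 of Db harmonic minor is Eb.
A major seventh (11 semitones) above Eb lands on the letter D, giving D.

D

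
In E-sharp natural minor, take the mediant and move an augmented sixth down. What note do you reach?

Bb

The mediant of E# natural minor is G#.
An augmented sixth (10 semitones) below G# lands on the letter B, giving Bb.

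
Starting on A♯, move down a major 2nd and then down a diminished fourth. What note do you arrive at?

A major second down from A# is G# (letter G, 2 semitones down).
A diminished fourth down from G# is D## (letter D, 4 semitones down).

D##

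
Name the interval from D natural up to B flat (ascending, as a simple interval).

Counting letters D–E–F–G–A–B gives a sixth.
D→Bb = 8 semitones, 1 narrower than the major sixth (9), so minor.

minor sixth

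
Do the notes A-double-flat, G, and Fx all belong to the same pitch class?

Abb is pitch class 7; G is pitch class 7; F## is pitch class 7.
All spellings map to pitch class 7, so they are enharmonically equivalent.

Yes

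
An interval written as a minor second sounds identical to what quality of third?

A minor second spans 1 semitone.
A third spanning 1 semitone is doubly diminished (the major third is 4).

doubly diminished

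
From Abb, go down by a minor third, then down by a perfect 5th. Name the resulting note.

Bbb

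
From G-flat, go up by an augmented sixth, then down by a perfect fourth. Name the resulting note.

An augmented sixth up from Gb is E (letter E, 10 semitones up).
A perfect fourth down from E is B (letter B, 5 semitones down).

B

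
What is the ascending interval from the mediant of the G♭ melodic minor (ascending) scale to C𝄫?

minor second

The mediant of Gb melodic minor (ascending) is Bbb.
Bbb up to Cbb: letters B→C make it a second; 1 semitone makes it minor.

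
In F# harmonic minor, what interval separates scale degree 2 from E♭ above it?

diminished sixth

Scale degree 2 of F# harmonic minor is G#.
G# up to Eb: letters G→E make it a sixth; 7 semitones makes it diminished.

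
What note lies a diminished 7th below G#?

A##

A seventh below G lands on the letter A.
A diminished seventh spans 9 semitones, so G# moves to pitch class 11. On the letter A that is A##.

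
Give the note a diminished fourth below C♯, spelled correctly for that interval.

A fourth below C lands on the letter G.
A diminished fourth spans 4 semitones, so C# moves to pitch class 9. On the letter G that is G##.

G##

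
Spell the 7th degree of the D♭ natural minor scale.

Degree 7 takes the letter 6 steps above D, which is C.
In natural minor, degree 7 sits 10 semitones above the tonic. Db + 10 semitones is pitch class 11, spelled on C as Cb.

Cb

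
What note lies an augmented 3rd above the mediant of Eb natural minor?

B

The mediant of Eb natural minor is Gb.
An augmented third (5 semitones) above Gb lands on the letter B, giving B.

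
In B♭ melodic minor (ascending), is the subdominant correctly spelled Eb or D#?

Eb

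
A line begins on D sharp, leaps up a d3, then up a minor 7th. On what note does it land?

Eb

A diminished third up from D# is F (letter F, 2 semitones up).
A minor seventh up from F is Eb (letter E, 10 semitones up).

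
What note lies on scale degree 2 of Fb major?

Gb

The Fb major scale runs Fb Gb Ab Bbb Cb Db Eb.
Degree 2 is Gb.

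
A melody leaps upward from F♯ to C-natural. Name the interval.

diminished fifth

The letter names run F→C, a span of 4 letter steps, so the interval is some kind of fifth.
F# to C is 6 semitones. A perfect fifth is 7, so 6 makes it diminished.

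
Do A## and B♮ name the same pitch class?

Yes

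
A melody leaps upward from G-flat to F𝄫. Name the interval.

diminished seventh

Counting letters G–A–B–C–D–E–F gives a seventh.
Gb→Fbb = 9 semitones, 2 narrower than the major seventh (11), so diminished.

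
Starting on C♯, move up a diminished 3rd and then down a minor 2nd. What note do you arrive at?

A diminished third up from C# is Eb (letter E, 2 semitones up).
A minor second down from Eb is D (letter D, 1 semitone down).

D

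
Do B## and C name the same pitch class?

No

B## is pitch class 1; C is pitch class 0.
The pitch classes differ (1 vs. 0), so they are not enharmonic equivalents.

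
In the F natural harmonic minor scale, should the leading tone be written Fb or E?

Each scale degree takes a distinct letter name. Degree 7 of a scale on F must use the letter E.
E and Fb are enharmonically the same pitch, but only E uses the letter E, so it is the correct spelling here.

E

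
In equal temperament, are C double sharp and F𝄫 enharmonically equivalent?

No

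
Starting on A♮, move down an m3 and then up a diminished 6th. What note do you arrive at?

Db

A minor third down from A is F# (letter F, 3 semitones down).
A diminished sixth up from F# is Db (letter D, 7 semitones up).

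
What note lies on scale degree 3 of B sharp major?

D##

Degree 3 takes the letter 2 steps above B, which is D.
In major, degree 3 sits 4 semitones above the tonic. B# + 4 semitones is pitch class 4, spelled on D as D##.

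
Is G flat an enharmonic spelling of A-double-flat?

Gb is pitch class 6; Abb is pitch class 7.
The pitch classes differ (6 vs. 7), so they are not enharmonic equivalents.

No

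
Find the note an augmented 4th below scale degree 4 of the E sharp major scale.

Scale degree 4 of E# major is A#.
An augmented fourth (6 semitones) below A# lands on the letter E, giving E.

E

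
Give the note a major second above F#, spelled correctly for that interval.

G#

A second above F lands on the letter G.
A major second spans 2 semitones, so F# moves to pitch class 8. On the letter G that is G#.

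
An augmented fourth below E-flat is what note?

A fourth below E lands on the letter B.
An augmented fourth spans 6 semitones, so Eb moves to pitch class 9. On the letter B that is Bbb.

Bbb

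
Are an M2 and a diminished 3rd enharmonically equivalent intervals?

Yes

A major second spans 2 semitones; a diminished third spans 2.
They are enharmonically equivalent.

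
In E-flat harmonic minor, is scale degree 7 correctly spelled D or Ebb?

D

Each scale degree takes a distinct letter name. Degree 7 of a scale on E must use the letter D.
D and Ebb are enharmonically the same pitch, but only D uses the letter D, so it is the correct spelling here.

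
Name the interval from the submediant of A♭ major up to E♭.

minor seventh

The submediant of Ab major is F.
F up to Eb: letters F→E make it a seventh; 10 semitones makes it minor.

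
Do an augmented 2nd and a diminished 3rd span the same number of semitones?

An augmented second spans 3 semitones; a diminished third spans 2.
The spans differ, so they are not enharmonic equivalents.

No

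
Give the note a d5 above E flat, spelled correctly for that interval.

A fifth above E lands on the letter B.
A diminished fifth spans 6 semitones, so Eb moves to pitch class 9. On the letter B that is Bbb.

Bbb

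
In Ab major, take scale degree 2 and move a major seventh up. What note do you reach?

Scale degree 2 of Ab major is Bb.
A major seventh (11 semitones) above Bb lands on the letter A, giving A.

A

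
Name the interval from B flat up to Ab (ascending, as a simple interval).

minor seventh

Counting letters B–C–D–E–F–G–A gives a seventh.
Bb→Ab = 10 semitones, 1 narrower than the major seventh (11), so minor.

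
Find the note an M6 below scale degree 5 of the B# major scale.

A#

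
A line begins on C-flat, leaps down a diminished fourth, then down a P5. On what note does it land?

C

A diminished fourth down from Cb is G (letter G, 4 semitones down).
A perfect fifth down from G is C (letter C, 7 semitones down).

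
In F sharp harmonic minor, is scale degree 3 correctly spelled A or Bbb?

Each scale degree takes a distinct letter name. Degree 3 of a scale on F must use the letter A.
A and Bbb are enharmonically the same pitch, but only A uses the letter A, so it is the correct spelling here.

A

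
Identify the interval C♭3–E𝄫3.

minor third

Counting letters C–D–E gives a third.
Cb→Ebb = 3 semitones, 1 narrower than the major third (4), so minor.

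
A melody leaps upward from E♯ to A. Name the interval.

diminished fourth

The letter names run E→A, a span of 3 letter steps, so the interval is some kind of fourth.
E# to A is 4 semitones. A perfect fourth is 5, so 4 makes it diminished.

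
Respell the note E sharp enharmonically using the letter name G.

E# is pitch class 5. The letter G alone is pitch class 7.
To reach pitch class 5 from G requires an offset of -2 semitones, i.e. double flat: Gbb.

Gbb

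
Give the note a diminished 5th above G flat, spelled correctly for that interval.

Dbb

G up a perfect fifth is D, so the target letter is D.
From Gb, a diminished fifth is 6 semitones up: Dbb.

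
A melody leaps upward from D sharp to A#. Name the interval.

perfect fifth

Counting letters D–E–F–G–A gives a fifth.
D#→A# = 7 semitones, exactly the perfect fifth.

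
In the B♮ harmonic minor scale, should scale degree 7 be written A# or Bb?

A#

Each scale degree takes a distinct letter name. Degree 7 of a scale on B must use the letter A.
A# and Bb are enharmonically the same pitch, but only A# uses the letter A, so it is the correct spelling here.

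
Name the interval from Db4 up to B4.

augmented sixth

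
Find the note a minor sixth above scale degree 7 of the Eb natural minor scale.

Bbb

Scale degree 7 of Eb natural minor is Db.
A minor sixth (8 semitones) above Db lands on the letter B, giving Bbb.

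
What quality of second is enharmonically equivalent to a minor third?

augmented

A minor third spans 3 semitones.
A second spanning 3 semitones is augmented (the major second is 2).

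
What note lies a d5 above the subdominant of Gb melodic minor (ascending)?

Gbb

The subdominant of Gb melodic minor (ascending) is Cb.
A diminished fifth (6 semitones) above Cb lands on the letter G, giving Gbb.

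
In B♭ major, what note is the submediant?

Degree 6 takes the letter 5 steps above B, which is G.
In major, degree 6 sits 9 semitones above the tonic. Bb + 9 semitones is pitch class 7, spelled on G as G.

G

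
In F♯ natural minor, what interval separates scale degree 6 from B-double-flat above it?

diminished sixth

Scale degree 6 of F# natural minor is D.
D up to Bbb: letters D→B make it a sixth; 7 semitones makes it diminished.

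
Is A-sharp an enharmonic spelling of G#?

A# is pitch class 10; G# is pitch class 8.
The pitch classes differ (10 vs. 8), so they are not enharmonic equivalents.

No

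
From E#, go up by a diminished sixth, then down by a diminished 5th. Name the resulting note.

A diminished sixth up from E# is C (letter C, 7 semitones up).
A diminished fifth down from C is F# (letter F, 6 semitones down).

F#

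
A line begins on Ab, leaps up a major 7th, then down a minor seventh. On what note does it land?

A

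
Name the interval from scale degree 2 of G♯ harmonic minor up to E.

Scale degree 2 of G# harmonic minor is A#.
A# up to E: letters A→E make it a fifth; 6 semitones makes it diminished.

diminished fifth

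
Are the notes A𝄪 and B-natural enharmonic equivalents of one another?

Yes

A## = pitch class 11 and B = pitch class 11 — the same pitch class, so they are enharmonic equivalents.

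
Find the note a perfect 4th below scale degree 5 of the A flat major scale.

Scale degree 5 of Ab major is Eb.
A perfect fourth (5 semitones) below Eb lands on the letter B, giving Bb.

Bb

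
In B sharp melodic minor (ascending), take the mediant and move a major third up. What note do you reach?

F##

The mediant of B# melodic minor (ascending) is D#.
A major third (4 semitones) above D# lands on the letter F, giving F##.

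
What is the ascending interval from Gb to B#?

doubly augmented third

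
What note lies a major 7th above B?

A#

B up a major seventh is A#, so the target letter is A.
From B, a major seventh is 11 semitones up: A#.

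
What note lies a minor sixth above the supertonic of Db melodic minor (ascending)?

Cb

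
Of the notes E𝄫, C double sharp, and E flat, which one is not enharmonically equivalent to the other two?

Eb

In 12-tone equal temperament, enharmonic equivalents share a pitch class. Ebb is pitch class 2; C## is pitch class 2; Eb is pitch class 3.
Ebb and C## share pitch class 2, while Eb is pitch class 3.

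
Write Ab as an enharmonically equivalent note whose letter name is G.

Plain G sits 1 semitone below Ab, so on the letter G the same pitch needs a sharp: G#.

G#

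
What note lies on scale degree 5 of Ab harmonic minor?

Eb

The Ab harmonic minor scale runs Ab Bb Cb Db Eb Fb G.
Degree 5 is Eb.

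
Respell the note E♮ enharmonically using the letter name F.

Fb

Plain F sits 1 semitone above E, so on the letter F the same pitch needs a flat: Fb.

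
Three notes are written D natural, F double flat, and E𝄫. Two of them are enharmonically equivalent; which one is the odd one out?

In 12-tone equal temperament, enharmonic equivalents share a pitch class. D is pitch class 2; Fbb is pitch class 3; Ebb is pitch class 2.
D and Ebb share pitch class 2, while Fbb is pitch class 3.

Fbb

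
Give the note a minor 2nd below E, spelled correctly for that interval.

E down a major second is D, so the target letter is D.
From E, a minor second is 1 semitone down: D#.

D#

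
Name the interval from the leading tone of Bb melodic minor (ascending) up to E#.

The leading tone of Bb melodic minor (ascending) is A.
A up to E#: letters A→E make it a fifth; 8 semitones makes it augmented.

augmented fifth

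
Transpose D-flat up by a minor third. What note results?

Fb

D up a major third is F#, so the target letter is F.
From Db, a minor third is 3 semitones up: Fb.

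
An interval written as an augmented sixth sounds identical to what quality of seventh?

An augmented sixth spans 10 semitones.
A seventh spanning 10 semitones is minor (the major seventh is 11).

minor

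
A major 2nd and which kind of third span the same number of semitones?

A major second spans 2 semitones.
A third spanning 2 semitones is diminished (the major third is 4).

diminished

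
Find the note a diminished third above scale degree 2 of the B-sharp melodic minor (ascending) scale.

Scale degree 2 of B# melodic minor (ascending) is C##.
A diminished third (2 semitones) above C## lands on the letter E, giving E.

E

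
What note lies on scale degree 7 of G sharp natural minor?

Degree 7 takes the letter 6 steps above G, which is F.
In natural minor, degree 7 sits 10 semitones above the tonic. G# + 10 semitones is pitch class 6, spelled on F as F#.

F#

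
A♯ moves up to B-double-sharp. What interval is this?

augmented second

Counting letters A–B gives a second.
A#→B## = 3 semitones, 1 wider than the major second (2), so augmented.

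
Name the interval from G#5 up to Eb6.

Counting letters G–A–B–C–D–E gives a sixth.
G#→Eb = 7 semitones, 2 narrower than the major sixth (9), so diminished.

diminished sixth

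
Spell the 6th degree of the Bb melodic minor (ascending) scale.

Degree 6 takes the letter 5 steps above B, which is G.
In melodic minor (ascending), degree 6 sits 9 semitones above the tonic. Bb + 9 semitones is pitch class 7, spelled on G as G.

G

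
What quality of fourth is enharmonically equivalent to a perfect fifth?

A perfect fifth spans 7 semitones.
A fourth spanning 7 semitones is doubly augmented (the perfect fourth is 5).

doubly augmented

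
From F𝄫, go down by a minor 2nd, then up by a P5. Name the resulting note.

A minor second down from Fbb is Ebb (letter E, 1 semitone down).
A perfect fifth up from Ebb is Bbb (letter B, 7 semitones up).

Bbb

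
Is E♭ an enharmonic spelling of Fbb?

Yes

Eb is pitch class 3; Fbb is pitch class 3.
All spellings map to pitch class 3, so they are enharmonically equivalent.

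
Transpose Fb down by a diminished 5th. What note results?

Bb

F down a perfect fifth is Bb, so the target letter is B.
From Fb, a diminished fifth is 6 semitones down: Bb.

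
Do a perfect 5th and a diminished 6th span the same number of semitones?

A perfect fifth spans 7 semitones; a diminished sixth spans 7.
They are enharmonically equivalent.

Yes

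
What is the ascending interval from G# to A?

minor second

Counting letters G–A gives a second.
G#→A = 1 semitone, 1 narrower than the major second (2), so minor.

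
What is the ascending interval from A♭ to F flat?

Counting letters A–B–C–D–E–F gives a sixth.
Ab→Fb = 8 semitones, 1 narrower than the major sixth (9), so minor.

minor sixth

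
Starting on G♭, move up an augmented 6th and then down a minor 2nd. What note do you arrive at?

D#

An augmented sixth up from Gb is E (letter E, 10 semitones up).
A minor second down from E is D# (letter D, 1 semitone down).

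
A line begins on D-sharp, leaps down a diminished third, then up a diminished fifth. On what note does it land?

F##

A diminished third down from D# is B## (letter B, 2 semitones down).
A diminished fifth up from B## is F## (letter F, 6 semitones up).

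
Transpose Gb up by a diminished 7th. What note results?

Fbb

A seventh above G lands on the letter F.
A diminished seventh spans 9 semitones, so Gb moves to pitch class 3. On the letter F that is Fbb.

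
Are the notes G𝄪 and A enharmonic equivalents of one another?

Yes

G## = pitch class 9 and A = pitch class 9 — the same pitch class, so they are enharmonic equivalents.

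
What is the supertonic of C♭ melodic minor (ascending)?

The Cb melodic minor (ascending) scale runs Cb Db Ebb Fb Gb Ab Bb.
Degree 2 is Db.

Db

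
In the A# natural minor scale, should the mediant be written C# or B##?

Each scale degree takes a distinct letter name. Degree 3 of a scale on A must use the letter C.
C# and B## are enharmonically the same pitch, but only C# uses the letter C, so it is the correct spelling here.

C#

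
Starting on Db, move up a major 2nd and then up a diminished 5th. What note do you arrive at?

Bbb

A major second up from Db is Eb (letter E, 2 semitones up).
A diminished fifth up from Eb is Bbb (letter B, 6 semitones up).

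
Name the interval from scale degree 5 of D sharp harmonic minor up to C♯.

minor third

Scale degree 5 of D# harmonic minor is A#.
A# up to C#: letters A→C make it a third; 3 semitones makes it minor.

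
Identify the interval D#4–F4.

diminished third

The letter names run D→F, a span of 2 letter steps, so the interval is some kind of third.
D# to F is 2 semitones. A major third is 4, so 2 makes it diminished.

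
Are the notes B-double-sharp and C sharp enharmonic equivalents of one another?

B## = pitch class 1 and C# = pitch class 1 — the same pitch class, so they are enharmonic equivalents.

Yes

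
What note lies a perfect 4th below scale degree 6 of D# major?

F##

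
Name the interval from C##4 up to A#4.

Counting letters C–D–E–F–G–A gives a sixth.
C##→A# = 8 semitones, 1 narrower than the major sixth (9), so minor.

minor sixth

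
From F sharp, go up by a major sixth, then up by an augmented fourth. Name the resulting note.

A major sixth up from F# is D# (letter D, 9 semitones up).
An augmented fourth up from D# is G## (letter G, 6 semitones up).

G##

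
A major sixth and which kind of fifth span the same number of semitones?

doubly augmented

A major sixth spans 9 semitones.
A fifth spanning 9 semitones is doubly augmented (the perfect fifth is 7).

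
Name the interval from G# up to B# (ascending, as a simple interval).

The letter names run G→B, a span of 2 letter steps, so the interval is some kind of third.
G# to B# is 4 semitones. A major third is 4, so 4 makes it major.

major third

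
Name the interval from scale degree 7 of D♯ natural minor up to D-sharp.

Scale degree 7 of D# natural minor is C#.
C# up to D#: letters C→D make it a second; 2 semitones makes it major.

major second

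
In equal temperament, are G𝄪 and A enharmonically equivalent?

G## = pitch class 9 and A = pitch class 9 — the same pitch class, so they are enharmonic equivalents.

Yes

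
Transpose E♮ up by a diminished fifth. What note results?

Bb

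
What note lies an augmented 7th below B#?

B down a major seventh is C, so the target letter is C.
From B#, an augmented seventh is 12 semitones down: C.

C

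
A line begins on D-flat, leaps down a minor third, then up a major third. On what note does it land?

A minor third down from Db is Bb (letter B, 3 semitones down).
A major third up from Bb is D (letter D, 4 semitones up).

D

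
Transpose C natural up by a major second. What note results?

D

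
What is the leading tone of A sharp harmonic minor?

G##

Degree 7 takes the letter 6 steps above A, which is G.
In harmonic minor, degree 7 sits 11 semitones above the tonic. A# + 11 semitones is pitch class 9, spelled on G as G##.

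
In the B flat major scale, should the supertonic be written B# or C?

C

Each scale degree takes a distinct letter name. Degree 2 of a scale on B must use the letter C.
C and B# are enharmonically the same pitch, but only C uses the letter C, so it is the correct spelling here.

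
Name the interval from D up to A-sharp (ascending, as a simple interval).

Counting letters D–E–F–G–A gives a fifth.
D→A# = 8 semitones, 1 wider than the perfect fifth (7), so augmented.

augmented fifth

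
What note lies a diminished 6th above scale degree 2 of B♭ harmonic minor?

Scale degree 2 of Bb harmonic minor is C.
A diminished sixth (7 semitones) above C lands on the letter A, giving Abb.

Abb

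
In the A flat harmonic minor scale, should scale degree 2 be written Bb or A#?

Bb

Each scale degree takes a distinct letter name. Degree 2 of a scale on A must use the letter B.
Bb and A# are enharmonically the same pitch, but only Bb uses the letter B, so it is the correct spelling here.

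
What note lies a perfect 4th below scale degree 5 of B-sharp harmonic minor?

Scale degree 5 of B# harmonic minor is F##.
A perfect fourth (5 semitones) below F## lands on the letter C, giving C##.

C##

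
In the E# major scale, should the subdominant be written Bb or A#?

A#

Each scale degree takes a distinct letter name. Degree 4 of a scale on E must use the letter A.
A# and Bb are enharmonically the same pitch, but only A# uses the letter A, so it is the correct spelling here.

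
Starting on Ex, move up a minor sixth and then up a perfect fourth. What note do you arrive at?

A minor sixth up from E## is C## (letter C, 8 semitones up).
A perfect fourth up from C## is F## (letter F, 5 semitones up).

F##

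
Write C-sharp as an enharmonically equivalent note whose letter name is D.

Db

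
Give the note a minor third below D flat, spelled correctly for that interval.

Bb

D down a major third is Bb, so the target letter is B.
From Db, a minor third is 3 semitones down: Bb.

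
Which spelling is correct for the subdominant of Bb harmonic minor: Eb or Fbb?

Each scale degree takes a distinct letter name. Degree 4 of a scale on B must use the letter E.
Eb and Fbb are enharmonically the same pitch, but only Eb uses the letter E, so it is the correct spelling here.

Eb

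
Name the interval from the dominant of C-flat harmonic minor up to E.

augmented sixth

The dominant of Cb harmonic minor is Gb.
Gb up to E: letters G→E make it a sixth; 10 semitones makes it augmented.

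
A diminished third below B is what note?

A third below B lands on the letter G.
A diminished third spans 2 semitones, so B moves to pitch class 9. On the letter G that is G##.

G##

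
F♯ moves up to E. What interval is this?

minor seventh

The letter names run F→E, a span of 6 letter steps, so the interval is some kind of seventh.
F# to E is 10 semitones. A major seventh is 11, so 10 makes it minor.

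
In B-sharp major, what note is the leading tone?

A##

The B# major scale runs B# C## D## E# F## G## A##.
Degree 7 is A##.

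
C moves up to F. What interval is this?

perfect fourth

The letter names run C→F, a span of 3 letter steps, so the interval is some kind of fourth.
C to F is 5 semitones. A perfect fourth is 5, so 5 makes it perfect.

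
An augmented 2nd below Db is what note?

Cbb

D down a major second is C, so the target letter is C.
From Db, an augmented second is 3 semitones down: Cbb.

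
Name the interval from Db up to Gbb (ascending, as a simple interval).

Counting letters D–E–F–G gives a fourth.
Db→Gbb = 4 semitones, 1 narrower than the perfect fourth (5), so diminished.

diminished fourth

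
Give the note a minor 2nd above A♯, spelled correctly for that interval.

B

A second above A lands on the letter B.
A minor second spans 1 semitone, so A# moves to pitch class 11. On the letter B that is B.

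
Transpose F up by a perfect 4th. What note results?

Bb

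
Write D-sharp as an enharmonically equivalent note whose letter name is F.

Plain F sits 2 semitones above D#, so on the letter F the same pitch needs a double flat: Fbb.

Fbb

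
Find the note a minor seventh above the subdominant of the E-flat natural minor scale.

The subdominant of Eb natural minor is Ab.
A minor seventh (10 semitones) above Ab lands on the letter G, giving Gb.

Gb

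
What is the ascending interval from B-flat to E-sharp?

doubly augmented fourth

The letter names run B→E, a span of 3 letter steps, so the interval is some kind of fourth.
Bb to E# is 7 semitones. A perfect fourth is 5, so 7 makes it doubly augmented.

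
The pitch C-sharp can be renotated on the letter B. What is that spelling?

B##

Plain B sits 2 semitones below C#, so on the letter B the same pitch needs a double sharp: B##.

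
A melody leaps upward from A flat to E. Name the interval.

Counting letters A–B–C–D–E gives a fifth.
Ab→E = 8 semitones, 1 wider than the perfect fifth (7), so augmented.

augmented fifth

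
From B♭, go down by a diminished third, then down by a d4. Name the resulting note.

D##

A diminished third down from Bb is G# (letter G, 2 semitones down).
A diminished fourth down from G# is D## (letter D, 4 semitones down).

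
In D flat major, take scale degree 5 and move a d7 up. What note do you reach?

Gbb

Scale degree 5 of Db major is Ab.
A diminished seventh (9 semitones) above Ab lands on the letter G, giving Gbb.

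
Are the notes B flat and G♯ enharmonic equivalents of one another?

No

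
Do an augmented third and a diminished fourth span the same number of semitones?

An augmented third spans 5 semitones; a diminished fourth spans 4.
The spans differ, so they are not enharmonic equivalents.

No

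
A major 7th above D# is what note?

C##

A seventh above D lands on the letter C.
A major seventh spans 11 semitones, so D# moves to pitch class 2. On the letter C that is C##.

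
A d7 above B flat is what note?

Abb

A seventh above B lands on the letter A.
A diminished seventh spans 9 semitones, so Bb moves to pitch class 7. On the letter A that is Abb.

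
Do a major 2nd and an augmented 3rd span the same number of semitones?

No

A major second spans 2 semitones; an augmented third spans 5.
The spans differ, so they are not enharmonic equivalents.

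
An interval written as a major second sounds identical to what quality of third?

A major second spans 2 semitones.
A third spanning 2 semitones is diminished (the major third is 4).

diminished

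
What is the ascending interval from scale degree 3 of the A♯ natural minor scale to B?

Scale degree 3 of A# natural minor is C#.
C# up to B: letters C→B make it a seventh; 10 semitones makes it minor.

minor seventh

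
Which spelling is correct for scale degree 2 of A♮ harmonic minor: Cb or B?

B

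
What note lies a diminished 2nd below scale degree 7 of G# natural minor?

Scale degree 7 of G# natural minor is F#.
A diminished second (0 semitones) below F# lands on the letter E, giving E##.

E##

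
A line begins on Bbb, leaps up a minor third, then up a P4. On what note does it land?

A minor third up from Bbb is Dbb (letter D, 3 semitones up).
A perfect fourth up from Dbb is Gbb (letter G, 5 semitones up).

Gbb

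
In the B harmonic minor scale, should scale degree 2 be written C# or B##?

C#

Each scale degree takes a distinct letter name. Degree 2 of a scale on B must use the letter C.
C# and B## are enharmonically the same pitch, but only C# uses the letter C, so it is the correct spelling here.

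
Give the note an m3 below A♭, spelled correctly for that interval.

A third below A lands on the letter F.
A minor third spans 3 semitones, so Ab moves to pitch class 5. On the letter F that is F.

F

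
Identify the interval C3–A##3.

doubly augmented sixth

Counting letters C–D–E–F–G–A gives a sixth.
C→A## = 11 semitones, 2 wider than the major sixth (9), so doubly augmented.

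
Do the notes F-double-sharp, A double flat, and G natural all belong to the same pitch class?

Yes

F## = pitch class 7 and Abb = pitch class 7 and G = pitch class 7 — the same pitch class, so they are enharmonic equivalents.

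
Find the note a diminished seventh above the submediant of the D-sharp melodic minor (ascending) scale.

The submediant of D# melodic minor (ascending) is B#.
A diminished seventh (9 semitones) above B# lands on the letter A, giving A.

A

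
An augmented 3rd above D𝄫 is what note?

F

D up a major third is F#, so the target letter is F.
From Dbb, an augmented third is 5 semitones up: F.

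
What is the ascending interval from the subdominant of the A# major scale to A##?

augmented fifth

The subdominant of A# major is D#.
D# up to A##: letters D→A make it a fifth; 8 semitones makes it augmented.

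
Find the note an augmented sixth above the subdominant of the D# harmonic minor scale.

E##

The subdominant of D# harmonic minor is G#.
An augmented sixth (10 semitones) above G# lands on the letter E, giving E##.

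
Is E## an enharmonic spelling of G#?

E## is pitch class 6; G# is pitch class 8.
The pitch classes differ (6 vs. 8), so they are not enharmonic equivalents.

No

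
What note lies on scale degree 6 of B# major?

G##

The B# major scale runs B# C## D## E# F## G## A##.
Degree 6 is G##.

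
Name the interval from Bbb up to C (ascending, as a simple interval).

The letter names run B→C, a span of 1 letter step, so the interval is some kind of second.
Bbb to C is 3 semitones. A major second is 2, so 3 makes it augmented.

augmented second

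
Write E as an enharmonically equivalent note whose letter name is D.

E is pitch class 4. The letter D alone is pitch class 2.
To reach pitch class 4 from D requires an offset of +2 semitones, i.e. double sharp: D##.

D##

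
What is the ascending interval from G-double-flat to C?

doubly augmented fourth

The letter names run G→C, a span of 3 letter steps, so the interval is some kind of fourth.
Gbb to C is 7 semitones. A perfect fourth is 5, so 7 makes it doubly augmented.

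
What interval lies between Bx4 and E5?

The letter names run B→E, a span of 3 letter steps, so the interval is some kind of fourth.
B## to E is 3 semitones. A perfect fourth is 5, so 3 makes it doubly diminished.

doubly diminished fourth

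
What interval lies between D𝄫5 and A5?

Counting letters D–E–F–G–A gives a fifth.
Dbb→A = 9 semitones, 2 wider than the perfect fifth (7), so doubly augmented.

doubly augmented fifth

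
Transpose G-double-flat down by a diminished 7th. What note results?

Ab

A seventh below G lands on the letter A.
A diminished seventh spans 9 semitones, so Gbb moves to pitch class 8. On the letter A that is Ab.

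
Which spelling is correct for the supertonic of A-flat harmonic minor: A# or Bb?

Each scale degree takes a distinct letter name. Degree 2 of a scale on A must use the letter B.
Bb and A# are enharmonically the same pitch, but only Bb uses the letter B, so it is the correct spelling here.

Bb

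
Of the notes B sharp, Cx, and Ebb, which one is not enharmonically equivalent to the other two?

B#

In 12-tone equal temperament, enharmonic equivalents share a pitch class. B# is pitch class 0; C## is pitch class 2; Ebb is pitch class 2.
C## and Ebb share pitch class 2, while B# is pitch class 0.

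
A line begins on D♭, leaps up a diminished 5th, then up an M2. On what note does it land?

Bbb

A diminished fifth up from Db is Abb (letter A, 6 semitones up).
A major second up from Abb is Bbb (letter B, 2 semitones up).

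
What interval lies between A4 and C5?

The letter names run A→C, a span of 2 letter steps, so the interval is some kind of third.
A to C is 3 semitones. A major third is 4, so 3 makes it minor.

minor third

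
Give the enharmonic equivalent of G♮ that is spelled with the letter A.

Plain A sits 2 semitones above G, so on the letter A the same pitch needs a double flat: Abb.

Abb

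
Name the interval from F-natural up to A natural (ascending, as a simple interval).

major third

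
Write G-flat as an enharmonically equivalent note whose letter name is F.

F#

Plain F sits 1 semitone below Gb, so on the letter F the same pitch needs a sharp: F#.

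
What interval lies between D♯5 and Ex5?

augmented second

Counting letters D–E gives a second.
D#→E## = 3 semitones, 1 wider than the major second (2), so augmented.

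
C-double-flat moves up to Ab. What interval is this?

augmented sixth

The letter names run C→A, a span of 5 letter steps, so the interval is some kind of sixth.
Cbb to Ab is 10 semitones. A major sixth is 9, so 10 makes it augmented.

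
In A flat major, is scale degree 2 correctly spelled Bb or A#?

Each scale degree takes a distinct letter name. Degree 2 of a scale on A must use the letter B.
Bb and A# are enharmonically the same pitch, but only Bb uses the letter B, so it is the correct spelling here.

Bb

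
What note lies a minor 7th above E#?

E up a major seventh is D#, so the target letter is D.
From E#, a minor seventh is 10 semitones up: D#.

D#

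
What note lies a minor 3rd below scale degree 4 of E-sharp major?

F##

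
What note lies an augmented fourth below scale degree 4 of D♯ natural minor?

Scale degree 4 of D# natural minor is G#.
An augmented fourth (6 semitones) below G# lands on the letter D, giving D.

D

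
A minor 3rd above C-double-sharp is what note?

E#

A third above C lands on the letter E.
A minor third spans 3 semitones, so C## moves to pitch class 5. On the letter E that is E#.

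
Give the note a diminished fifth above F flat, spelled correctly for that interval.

Cbb

F up a perfect fifth is C, so the target letter is C.
From Fb, a diminished fifth is 6 semitones up: Cbb.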